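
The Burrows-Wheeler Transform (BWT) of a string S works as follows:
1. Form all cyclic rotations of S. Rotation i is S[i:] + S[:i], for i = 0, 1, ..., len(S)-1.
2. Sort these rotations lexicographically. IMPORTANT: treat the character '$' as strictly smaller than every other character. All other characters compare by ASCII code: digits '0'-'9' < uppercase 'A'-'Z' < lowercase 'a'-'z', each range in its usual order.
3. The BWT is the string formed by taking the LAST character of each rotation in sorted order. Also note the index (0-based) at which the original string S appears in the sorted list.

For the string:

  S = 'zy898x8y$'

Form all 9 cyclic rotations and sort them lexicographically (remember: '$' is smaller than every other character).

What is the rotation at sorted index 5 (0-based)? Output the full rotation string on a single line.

Answer: x8y$zy898

Derivation:
All 9 rotations (rotation i = S[i:]+S[:i]):
  rot[0] = zy898x8y$
  rot[1] = y898x8y$z
  rot[2] = 898x8y$zy
  rot[3] = 98x8y$zy8
  rot[4] = 8x8y$zy89
  rot[5] = x8y$zy898
  rot[6] = 8y$zy898x
  rot[7] = y$zy898x8
  rot[8] = $zy898x8y
Sorted (with $ < everything):
  sorted[0] = $zy898x8y
  sorted[1] = 898x8y$zy
  sorted[2] = 8x8y$zy89
  sorted[3] = 8y$zy898x
  sorted[4] = 98x8y$zy8
  sorted[5] = x8y$zy898
  sorted[6] = y$zy898x8
  sorted[7] = y898x8y$z
  sorted[8] = zy898x8y$
sorted[5] = x8y$zy898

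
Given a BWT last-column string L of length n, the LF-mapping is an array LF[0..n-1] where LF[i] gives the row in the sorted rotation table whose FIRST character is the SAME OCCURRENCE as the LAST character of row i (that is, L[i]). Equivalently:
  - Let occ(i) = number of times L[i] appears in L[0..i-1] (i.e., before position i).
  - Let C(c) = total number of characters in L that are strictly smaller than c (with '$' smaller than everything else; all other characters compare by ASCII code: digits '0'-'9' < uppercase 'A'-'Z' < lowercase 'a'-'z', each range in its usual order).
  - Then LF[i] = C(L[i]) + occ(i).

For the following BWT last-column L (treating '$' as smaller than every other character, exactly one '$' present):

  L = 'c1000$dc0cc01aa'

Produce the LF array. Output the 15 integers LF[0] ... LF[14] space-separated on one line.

Char counts: '$':1, '0':5, '1':2, 'a':2, 'c':4, 'd':1
C (first-col start): C('$')=0, C('0')=1, C('1')=6, C('a')=8, C('c')=10, C('d')=14
L[0]='c': occ=0, LF[0]=C('c')+0=10+0=10
L[1]='1': occ=0, LF[1]=C('1')+0=6+0=6
L[2]='0': occ=0, LF[2]=C('0')+0=1+0=1
L[3]='0': occ=1, LF[3]=C('0')+1=1+1=2
L[4]='0': occ=2, LF[4]=C('0')+2=1+2=3
L[5]='$': occ=0, LF[5]=C('$')+0=0+0=0
L[6]='d': occ=0, LF[6]=C('d')+0=14+0=14
L[7]='c': occ=1, LF[7]=C('c')+1=10+1=11
L[8]='0': occ=3, LF[8]=C('0')+3=1+3=4
L[9]='c': occ=2, LF[9]=C('c')+2=10+2=12
L[10]='c': occ=3, LF[10]=C('c')+3=10+3=13
L[11]='0': occ=4, LF[11]=C('0')+4=1+4=5
L[12]='1': occ=1, LF[12]=C('1')+1=6+1=7
L[13]='a': occ=0, LF[13]=C('a')+0=8+0=8
L[14]='a': occ=1, LF[14]=C('a')+1=8+1=9

Answer: 10 6 1 2 3 0 14 11 4 12 13 5 7 8 9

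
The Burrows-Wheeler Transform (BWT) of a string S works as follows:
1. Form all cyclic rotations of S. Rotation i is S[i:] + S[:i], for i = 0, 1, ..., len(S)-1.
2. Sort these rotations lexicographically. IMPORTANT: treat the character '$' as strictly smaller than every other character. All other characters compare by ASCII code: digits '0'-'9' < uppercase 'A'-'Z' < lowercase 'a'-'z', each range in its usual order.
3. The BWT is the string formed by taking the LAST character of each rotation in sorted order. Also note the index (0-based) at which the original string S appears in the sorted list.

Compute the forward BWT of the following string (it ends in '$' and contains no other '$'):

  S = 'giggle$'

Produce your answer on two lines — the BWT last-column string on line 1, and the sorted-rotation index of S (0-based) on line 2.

Answer: eli$ggg
3

Derivation:
All 7 rotations (rotation i = S[i:]+S[:i]):
  rot[0] = giggle$
  rot[1] = iggle$g
  rot[2] = ggle$gi
  rot[3] = gle$gig
  rot[4] = le$gigg
  rot[5] = e$giggl
  rot[6] = $giggle
Sorted (with $ < everything):
  sorted[0] = $giggle  (last char: 'e')
  sorted[1] = e$giggl  (last char: 'l')
  sorted[2] = ggle$gi  (last char: 'i')
  sorted[3] = giggle$  (last char: '$')
  sorted[4] = gle$gig  (last char: 'g')
  sorted[5] = iggle$g  (last char: 'g')
  sorted[6] = le$gigg  (last char: 'g')
Last column: eli$ggg
Original string S is at sorted index 3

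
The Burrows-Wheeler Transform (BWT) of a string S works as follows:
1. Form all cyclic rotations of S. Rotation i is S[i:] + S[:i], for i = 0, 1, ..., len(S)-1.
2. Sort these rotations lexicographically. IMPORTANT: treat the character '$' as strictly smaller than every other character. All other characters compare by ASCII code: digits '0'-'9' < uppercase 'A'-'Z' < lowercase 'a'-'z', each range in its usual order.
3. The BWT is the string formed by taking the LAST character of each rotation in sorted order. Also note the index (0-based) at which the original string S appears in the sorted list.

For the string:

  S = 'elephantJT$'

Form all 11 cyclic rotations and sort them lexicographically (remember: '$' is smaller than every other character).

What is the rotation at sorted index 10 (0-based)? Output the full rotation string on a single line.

Answer: tJT$elephan

Derivation:
All 11 rotations (rotation i = S[i:]+S[:i]):
  rot[0] = elephantJT$
  rot[1] = lephantJT$e
  rot[2] = ephantJT$el
  rot[3] = phantJT$ele
  rot[4] = hantJT$elep
  rot[5] = antJT$eleph
  rot[6] = ntJT$elepha
  rot[7] = tJT$elephan
  rot[8] = JT$elephant
  rot[9] = T$elephantJ
  rot[10] = $elephantJT
Sorted (with $ < everything):
  sorted[0] = $elephantJT
  sorted[1] = JT$elephant
  sorted[2] = T$elephantJ
  sorted[3] = antJT$eleph
  sorted[4] = elephantJT$
  sorted[5] = ephantJT$el
  sorted[6] = hantJT$elep
  sorted[7] = lephantJT$e
  sorted[8] = ntJT$elepha
  sorted[9] = phantJT$ele
  sorted[10] = tJT$elephan
sorted[10] = tJT$elephan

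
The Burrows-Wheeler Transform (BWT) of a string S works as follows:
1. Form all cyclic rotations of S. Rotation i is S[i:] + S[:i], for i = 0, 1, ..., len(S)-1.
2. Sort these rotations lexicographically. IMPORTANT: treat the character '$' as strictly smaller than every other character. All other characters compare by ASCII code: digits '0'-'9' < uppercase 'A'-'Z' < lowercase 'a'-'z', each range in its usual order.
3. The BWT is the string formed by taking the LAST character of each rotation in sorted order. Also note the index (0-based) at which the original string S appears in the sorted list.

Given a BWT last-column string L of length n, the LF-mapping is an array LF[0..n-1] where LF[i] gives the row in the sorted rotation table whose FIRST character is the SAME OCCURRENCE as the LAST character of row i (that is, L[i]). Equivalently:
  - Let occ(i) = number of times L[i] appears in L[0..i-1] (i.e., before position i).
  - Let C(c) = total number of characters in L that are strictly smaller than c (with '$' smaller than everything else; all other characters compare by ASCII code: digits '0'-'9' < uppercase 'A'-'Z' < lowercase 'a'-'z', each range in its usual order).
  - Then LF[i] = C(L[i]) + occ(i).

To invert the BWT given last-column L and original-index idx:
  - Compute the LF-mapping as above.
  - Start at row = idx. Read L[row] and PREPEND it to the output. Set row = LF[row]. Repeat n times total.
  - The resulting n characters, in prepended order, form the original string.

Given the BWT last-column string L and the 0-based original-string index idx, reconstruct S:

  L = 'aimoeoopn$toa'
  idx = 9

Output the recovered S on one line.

LF mapping: 1 4 5 7 3 8 9 11 6 0 12 10 2
Walk LF starting at row 9, prepending L[row]:
  step 1: row=9, L[9]='$', prepend. Next row=LF[9]=0
  step 2: row=0, L[0]='a', prepend. Next row=LF[0]=1
  step 3: row=1, L[1]='i', prepend. Next row=LF[1]=4
  step 4: row=4, L[4]='e', prepend. Next row=LF[4]=3
  step 5: row=3, L[3]='o', prepend. Next row=LF[3]=7
  step 6: row=7, L[7]='p', prepend. Next row=LF[7]=11
  step 7: row=11, L[11]='o', prepend. Next row=LF[11]=10
  step 8: row=10, L[10]='t', prepend. Next row=LF[10]=12
  step 9: row=12, L[12]='a', prepend. Next row=LF[12]=2
  step 10: row=2, L[2]='m', prepend. Next row=LF[2]=5
  step 11: row=5, L[5]='o', prepend. Next row=LF[5]=8
  step 12: row=8, L[8]='n', prepend. Next row=LF[8]=6
  step 13: row=6, L[6]='o', prepend. Next row=LF[6]=9
Reversed output: onomatopoeia$

Answer: onomatopoeia$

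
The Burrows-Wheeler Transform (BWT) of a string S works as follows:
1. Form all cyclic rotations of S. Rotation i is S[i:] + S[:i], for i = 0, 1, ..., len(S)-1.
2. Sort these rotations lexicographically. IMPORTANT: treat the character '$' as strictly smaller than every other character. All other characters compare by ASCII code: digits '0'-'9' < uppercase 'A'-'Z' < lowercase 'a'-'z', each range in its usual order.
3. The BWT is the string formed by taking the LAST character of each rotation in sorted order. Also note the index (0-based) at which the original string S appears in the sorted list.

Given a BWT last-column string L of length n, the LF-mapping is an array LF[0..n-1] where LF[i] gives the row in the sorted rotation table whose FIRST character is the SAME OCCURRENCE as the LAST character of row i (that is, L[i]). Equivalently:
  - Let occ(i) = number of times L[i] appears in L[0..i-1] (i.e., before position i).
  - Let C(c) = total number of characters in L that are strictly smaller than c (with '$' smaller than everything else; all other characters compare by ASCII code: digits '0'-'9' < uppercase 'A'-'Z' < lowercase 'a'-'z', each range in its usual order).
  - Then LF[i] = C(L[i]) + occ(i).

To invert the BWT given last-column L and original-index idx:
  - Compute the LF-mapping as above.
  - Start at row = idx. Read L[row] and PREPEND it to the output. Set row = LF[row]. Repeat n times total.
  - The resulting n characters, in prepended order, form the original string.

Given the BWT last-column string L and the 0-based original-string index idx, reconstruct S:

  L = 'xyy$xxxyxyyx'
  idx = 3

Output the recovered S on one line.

Answer: xxyxxxyyyyx$

Derivation:
LF mapping: 1 7 8 0 2 3 4 9 5 10 11 6
Walk LF starting at row 3, prepending L[row]:
  step 1: row=3, L[3]='$', prepend. Next row=LF[3]=0
  step 2: row=0, L[0]='x', prepend. Next row=LF[0]=1
  step 3: row=1, L[1]='y', prepend. Next row=LF[1]=7
  step 4: row=7, L[7]='y', prepend. Next row=LF[7]=9
  step 5: row=9, L[9]='y', prepend. Next row=LF[9]=10
  step 6: row=10, L[10]='y', prepend. Next row=LF[10]=11
  step 7: row=11, L[11]='x', prepend. Next row=LF[11]=6
  step 8: row=6, L[6]='x', prepend. Next row=LF[6]=4
  step 9: row=4, L[4]='x', prepend. Next row=LF[4]=2
  step 10: row=2, L[2]='y', prepend. Next row=LF[2]=8
  step 11: row=8, L[8]='x', prepend. Next row=LF[8]=5
  step 12: row=5, L[5]='x', prepend. Next row=LF[5]=3
Reversed output: xxyxxxyyyyx$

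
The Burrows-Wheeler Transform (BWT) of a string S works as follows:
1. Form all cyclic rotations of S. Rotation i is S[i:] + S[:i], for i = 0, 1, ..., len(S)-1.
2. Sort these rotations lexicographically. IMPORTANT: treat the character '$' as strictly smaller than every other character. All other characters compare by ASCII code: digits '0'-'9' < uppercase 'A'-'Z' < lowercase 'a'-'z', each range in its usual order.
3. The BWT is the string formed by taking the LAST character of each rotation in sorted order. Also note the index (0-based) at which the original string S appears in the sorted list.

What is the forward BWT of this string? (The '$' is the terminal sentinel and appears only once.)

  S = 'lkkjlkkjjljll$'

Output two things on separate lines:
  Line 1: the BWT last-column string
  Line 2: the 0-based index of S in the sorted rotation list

All 14 rotations (rotation i = S[i:]+S[:i]):
  rot[0] = lkkjlkkjjljll$
  rot[1] = kkjlkkjjljll$l
  rot[2] = kjlkkjjljll$lk
  rot[3] = jlkkjjljll$lkk
  rot[4] = lkkjjljll$lkkj
  rot[5] = kkjjljll$lkkjl
  rot[6] = kjjljll$lkkjlk
  rot[7] = jjljll$lkkjlkk
  rot[8] = jljll$lkkjlkkj
  rot[9] = ljll$lkkjlkkjj
  rot[10] = jll$lkkjlkkjjl
  rot[11] = ll$lkkjlkkjjlj
  rot[12] = l$lkkjlkkjjljl
  rot[13] = $lkkjlkkjjljll
Sorted (with $ < everything):
  sorted[0] = $lkkjlkkjjljll  (last char: 'l')
  sorted[1] = jjljll$lkkjlkk  (last char: 'k')
  sorted[2] = jljll$lkkjlkkj  (last char: 'j')
  sorted[3] = jlkkjjljll$lkk  (last char: 'k')
  sorted[4] = jll$lkkjlkkjjl  (last char: 'l')
  sorted[5] = kjjljll$lkkjlk  (last char: 'k')
  sorted[6] = kjlkkjjljll$lk  (last char: 'k')
  sorted[7] = kkjjljll$lkkjl  (last char: 'l')
  sorted[8] = kkjlkkjjljll$l  (last char: 'l')
  sorted[9] = l$lkkjlkkjjljl  (last char: 'l')
  sorted[10] = ljll$lkkjlkkjj  (last char: 'j')
  sorted[11] = lkkjjljll$lkkj  (last char: 'j')
  sorted[12] = lkkjlkkjjljll$  (last char: '$')
  sorted[13] = ll$lkkjlkkjjlj  (last char: 'j')
Last column: lkjklkkllljj$j
Original string S is at sorted index 12

Answer: lkjklkkllljj$j
12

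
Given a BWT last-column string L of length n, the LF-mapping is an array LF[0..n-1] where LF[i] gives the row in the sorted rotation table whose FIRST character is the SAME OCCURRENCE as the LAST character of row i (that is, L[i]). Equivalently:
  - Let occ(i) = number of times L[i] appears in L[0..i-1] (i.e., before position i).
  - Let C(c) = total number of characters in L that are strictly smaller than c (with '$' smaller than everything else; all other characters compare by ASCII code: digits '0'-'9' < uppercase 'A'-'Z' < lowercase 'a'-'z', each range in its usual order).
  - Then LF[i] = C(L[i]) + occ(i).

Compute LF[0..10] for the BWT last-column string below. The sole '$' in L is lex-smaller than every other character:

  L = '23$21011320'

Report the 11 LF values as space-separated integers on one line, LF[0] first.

Answer: 6 9 0 7 3 1 4 5 10 8 2

Derivation:
Char counts: '$':1, '0':2, '1':3, '2':3, '3':2
C (first-col start): C('$')=0, C('0')=1, C('1')=3, C('2')=6, C('3')=9
L[0]='2': occ=0, LF[0]=C('2')+0=6+0=6
L[1]='3': occ=0, LF[1]=C('3')+0=9+0=9
L[2]='$': occ=0, LF[2]=C('$')+0=0+0=0
L[3]='2': occ=1, LF[3]=C('2')+1=6+1=7
L[4]='1': occ=0, LF[4]=C('1')+0=3+0=3
L[5]='0': occ=0, LF[5]=C('0')+0=1+0=1
L[6]='1': occ=1, LF[6]=C('1')+1=3+1=4
L[7]='1': occ=2, LF[7]=C('1')+2=3+2=5
L[8]='3': occ=1, LF[8]=C('3')+1=9+1=10
L[9]='2': occ=2, LF[9]=C('2')+2=6+2=8
L[10]='0': occ=1, LF[10]=C('0')+1=1+1=2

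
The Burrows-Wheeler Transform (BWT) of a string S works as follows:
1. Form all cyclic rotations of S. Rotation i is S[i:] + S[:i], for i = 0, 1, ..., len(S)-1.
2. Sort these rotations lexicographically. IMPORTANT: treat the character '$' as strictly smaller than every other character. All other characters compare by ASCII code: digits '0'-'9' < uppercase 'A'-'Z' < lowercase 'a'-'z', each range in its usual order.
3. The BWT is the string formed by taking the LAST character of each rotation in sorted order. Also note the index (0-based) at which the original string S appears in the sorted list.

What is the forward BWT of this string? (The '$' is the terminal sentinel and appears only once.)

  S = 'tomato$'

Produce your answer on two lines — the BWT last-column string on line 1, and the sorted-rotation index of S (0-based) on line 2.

Answer: omotta$
6

Derivation:
All 7 rotations (rotation i = S[i:]+S[:i]):
  rot[0] = tomato$
  rot[1] = omato$t
  rot[2] = mato$to
  rot[3] = ato$tom
  rot[4] = to$toma
  rot[5] = o$tomat
  rot[6] = $tomato
Sorted (with $ < everything):
  sorted[0] = $tomato  (last char: 'o')
  sorted[1] = ato$tom  (last char: 'm')
  sorted[2] = mato$to  (last char: 'o')
  sorted[3] = o$tomat  (last char: 't')
  sorted[4] = omato$t  (last char: 't')
  sorted[5] = to$toma  (last char: 'a')
  sorted[6] = tomato$  (last char: '$')
Last column: omotta$
Original string S is at sorted index 6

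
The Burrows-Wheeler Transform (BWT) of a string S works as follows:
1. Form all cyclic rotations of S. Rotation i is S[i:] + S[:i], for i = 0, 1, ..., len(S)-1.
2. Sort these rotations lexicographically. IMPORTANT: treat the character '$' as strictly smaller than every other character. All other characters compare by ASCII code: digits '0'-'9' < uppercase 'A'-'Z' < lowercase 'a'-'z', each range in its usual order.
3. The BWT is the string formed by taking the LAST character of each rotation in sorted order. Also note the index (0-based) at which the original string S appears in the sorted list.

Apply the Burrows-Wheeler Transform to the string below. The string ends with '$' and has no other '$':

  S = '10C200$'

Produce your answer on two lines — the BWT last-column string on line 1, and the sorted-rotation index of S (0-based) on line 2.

Answer: 0021$C0
4

Derivation:
All 7 rotations (rotation i = S[i:]+S[:i]):
  rot[0] = 10C200$
  rot[1] = 0C200$1
  rot[2] = C200$10
  rot[3] = 200$10C
  rot[4] = 00$10C2
  rot[5] = 0$10C20
  rot[6] = $10C200
Sorted (with $ < everything):
  sorted[0] = $10C200  (last char: '0')
  sorted[1] = 0$10C20  (last char: '0')
  sorted[2] = 00$10C2  (last char: '2')
  sorted[3] = 0C200$1  (last char: '1')
  sorted[4] = 10C200$  (last char: '$')
  sorted[5] = 200$10C  (last char: 'C')
  sorted[6] = C200$10  (last char: '0')
Last column: 0021$C0
Original string S is at sorted index 4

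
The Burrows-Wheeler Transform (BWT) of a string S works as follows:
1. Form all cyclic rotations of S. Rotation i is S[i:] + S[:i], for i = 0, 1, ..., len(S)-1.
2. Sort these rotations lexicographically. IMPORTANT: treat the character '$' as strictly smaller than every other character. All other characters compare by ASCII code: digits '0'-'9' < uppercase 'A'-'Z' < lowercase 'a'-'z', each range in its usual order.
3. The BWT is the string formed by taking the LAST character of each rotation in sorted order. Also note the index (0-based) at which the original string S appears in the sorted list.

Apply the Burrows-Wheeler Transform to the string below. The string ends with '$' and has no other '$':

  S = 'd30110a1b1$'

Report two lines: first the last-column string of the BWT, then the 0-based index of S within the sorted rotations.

Answer: 131b10ad01$
10

Derivation:
All 11 rotations (rotation i = S[i:]+S[:i]):
  rot[0] = d30110a1b1$
  rot[1] = 30110a1b1$d
  rot[2] = 0110a1b1$d3
  rot[3] = 110a1b1$d30
  rot[4] = 10a1b1$d301
  rot[5] = 0a1b1$d3011
  rot[6] = a1b1$d30110
  rot[7] = 1b1$d30110a
  rot[8] = b1$d30110a1
  rot[9] = 1$d30110a1b
  rot[10] = $d30110a1b1
Sorted (with $ < everything):
  sorted[0] = $d30110a1b1  (last char: '1')
  sorted[1] = 0110a1b1$d3  (last char: '3')
  sorted[2] = 0a1b1$d3011  (last char: '1')
  sorted[3] = 1$d30110a1b  (last char: 'b')
  sorted[4] = 10a1b1$d301  (last char: '1')
  sorted[5] = 110a1b1$d30  (last char: '0')
  sorted[6] = 1b1$d30110a  (last char: 'a')
  sorted[7] = 30110a1b1$d  (last char: 'd')
  sorted[8] = a1b1$d30110  (last char: '0')
  sorted[9] = b1$d30110a1  (last char: '1')
  sorted[10] = d30110a1b1$  (last char: '$')
Last column: 131b10ad01$
Original string S is at sorted index 10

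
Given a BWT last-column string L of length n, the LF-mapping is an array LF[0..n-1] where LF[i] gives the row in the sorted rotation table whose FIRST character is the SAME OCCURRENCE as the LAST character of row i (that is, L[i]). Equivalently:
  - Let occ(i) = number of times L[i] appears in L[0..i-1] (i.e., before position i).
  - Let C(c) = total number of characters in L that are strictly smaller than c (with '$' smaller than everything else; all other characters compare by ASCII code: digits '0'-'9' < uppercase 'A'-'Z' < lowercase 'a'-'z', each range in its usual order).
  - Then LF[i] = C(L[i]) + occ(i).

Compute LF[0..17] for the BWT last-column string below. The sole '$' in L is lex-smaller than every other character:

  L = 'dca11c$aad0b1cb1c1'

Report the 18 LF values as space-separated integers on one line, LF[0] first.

Char counts: '$':1, '0':1, '1':5, 'a':3, 'b':2, 'c':4, 'd':2
C (first-col start): C('$')=0, C('0')=1, C('1')=2, C('a')=7, C('b')=10, C('c')=12, C('d')=16
L[0]='d': occ=0, LF[0]=C('d')+0=16+0=16
L[1]='c': occ=0, LF[1]=C('c')+0=12+0=12
L[2]='a': occ=0, LF[2]=C('a')+0=7+0=7
L[3]='1': occ=0, LF[3]=C('1')+0=2+0=2
L[4]='1': occ=1, LF[4]=C('1')+1=2+1=3
L[5]='c': occ=1, LF[5]=C('c')+1=12+1=13
L[6]='$': occ=0, LF[6]=C('$')+0=0+0=0
L[7]='a': occ=1, LF[7]=C('a')+1=7+1=8
L[8]='a': occ=2, LF[8]=C('a')+2=7+2=9
L[9]='d': occ=1, LF[9]=C('d')+1=16+1=17
L[10]='0': occ=0, LF[10]=C('0')+0=1+0=1
L[11]='b': occ=0, LF[11]=C('b')+0=10+0=10
L[12]='1': occ=2, LF[12]=C('1')+2=2+2=4
L[13]='c': occ=2, LF[13]=C('c')+2=12+2=14
L[14]='b': occ=1, LF[14]=C('b')+1=10+1=11
L[15]='1': occ=3, LF[15]=C('1')+3=2+3=5
L[16]='c': occ=3, LF[16]=C('c')+3=12+3=15
L[17]='1': occ=4, LF[17]=C('1')+4=2+4=6

Answer: 16 12 7 2 3 13 0 8 9 17 1 10 4 14 11 5 15 6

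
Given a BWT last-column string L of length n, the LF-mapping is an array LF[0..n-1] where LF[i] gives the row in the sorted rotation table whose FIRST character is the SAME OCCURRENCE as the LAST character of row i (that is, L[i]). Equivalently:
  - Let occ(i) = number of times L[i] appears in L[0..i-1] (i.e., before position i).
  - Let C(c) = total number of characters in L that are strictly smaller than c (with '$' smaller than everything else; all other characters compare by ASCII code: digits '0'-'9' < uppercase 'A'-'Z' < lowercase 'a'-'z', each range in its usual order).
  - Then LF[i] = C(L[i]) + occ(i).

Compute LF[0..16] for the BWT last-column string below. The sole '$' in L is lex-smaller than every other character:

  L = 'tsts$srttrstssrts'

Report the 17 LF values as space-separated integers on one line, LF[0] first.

Answer: 11 4 12 5 0 6 1 13 14 2 7 15 8 9 3 16 10

Derivation:
Char counts: '$':1, 'r':3, 's':7, 't':6
C (first-col start): C('$')=0, C('r')=1, C('s')=4, C('t')=11
L[0]='t': occ=0, LF[0]=C('t')+0=11+0=11
L[1]='s': occ=0, LF[1]=C('s')+0=4+0=4
L[2]='t': occ=1, LF[2]=C('t')+1=11+1=12
L[3]='s': occ=1, LF[3]=C('s')+1=4+1=5
L[4]='$': occ=0, LF[4]=C('$')+0=0+0=0
L[5]='s': occ=2, LF[5]=C('s')+2=4+2=6
L[6]='r': occ=0, LF[6]=C('r')+0=1+0=1
L[7]='t': occ=2, LF[7]=C('t')+2=11+2=13
L[8]='t': occ=3, LF[8]=C('t')+3=11+3=14
L[9]='r': occ=1, LF[9]=C('r')+1=1+1=2
L[10]='s': occ=3, LF[10]=C('s')+3=4+3=7
L[11]='t': occ=4, LF[11]=C('t')+4=11+4=15
L[12]='s': occ=4, LF[12]=C('s')+4=4+4=8
L[13]='s': occ=5, LF[13]=C('s')+5=4+5=9
L[14]='r': occ=2, LF[14]=C('r')+2=1+2=3
L[15]='t': occ=5, LF[15]=C('t')+5=11+5=16
L[16]='s': occ=6, LF[16]=C('s')+6=4+6=10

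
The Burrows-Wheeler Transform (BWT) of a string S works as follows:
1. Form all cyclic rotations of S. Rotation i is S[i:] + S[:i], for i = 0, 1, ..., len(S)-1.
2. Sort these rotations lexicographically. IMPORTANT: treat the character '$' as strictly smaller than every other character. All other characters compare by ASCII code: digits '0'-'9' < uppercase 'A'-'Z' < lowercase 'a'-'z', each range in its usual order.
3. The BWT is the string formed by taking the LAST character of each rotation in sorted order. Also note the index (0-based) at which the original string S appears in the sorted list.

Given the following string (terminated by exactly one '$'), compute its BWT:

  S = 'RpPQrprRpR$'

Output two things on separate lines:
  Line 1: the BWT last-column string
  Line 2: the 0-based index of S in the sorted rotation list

Answer: RpPp$rRRrpQ
4

Derivation:
All 11 rotations (rotation i = S[i:]+S[:i]):
  rot[0] = RpPQrprRpR$
  rot[1] = pPQrprRpR$R
  rot[2] = PQrprRpR$Rp
  rot[3] = QrprRpR$RpP
  rot[4] = rprRpR$RpPQ
  rot[5] = prRpR$RpPQr
  rot[6] = rRpR$RpPQrp
  rot[7] = RpR$RpPQrpr
  rot[8] = pR$RpPQrprR
  rot[9] = R$RpPQrprRp
  rot[10] = $RpPQrprRpR
Sorted (with $ < everything):
  sorted[0] = $RpPQrprRpR  (last char: 'R')
  sorted[1] = PQrprRpR$Rp  (last char: 'p')
  sorted[2] = QrprRpR$RpP  (last char: 'P')
  sorted[3] = R$RpPQrprRp  (last char: 'p')
  sorted[4] = RpPQrprRpR$  (last char: '$')
  sorted[5] = RpR$RpPQrpr  (last char: 'r')
  sorted[6] = pPQrprRpR$R  (last char: 'R')
  sorted[7] = pR$RpPQrprR  (last char: 'R')
  sorted[8] = prRpR$RpPQr  (last char: 'r')
  sorted[9] = rRpR$RpPQrp  (last char: 'p')
  sorted[10] = rprRpR$RpPQ  (last char: 'Q')
Last column: RpPp$rRRrpQ
Original string S is at sorted index 4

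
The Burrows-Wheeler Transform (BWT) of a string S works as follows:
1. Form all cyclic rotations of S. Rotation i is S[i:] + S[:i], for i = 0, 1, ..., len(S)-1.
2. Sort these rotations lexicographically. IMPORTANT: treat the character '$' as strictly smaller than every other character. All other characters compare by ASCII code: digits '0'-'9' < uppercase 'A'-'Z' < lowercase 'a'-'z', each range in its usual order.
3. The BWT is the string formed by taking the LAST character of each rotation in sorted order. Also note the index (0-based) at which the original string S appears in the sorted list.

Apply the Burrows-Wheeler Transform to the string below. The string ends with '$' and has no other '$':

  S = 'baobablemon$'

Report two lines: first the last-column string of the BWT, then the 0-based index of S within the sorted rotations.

Answer: nbbo$albeoam
4

Derivation:
All 12 rotations (rotation i = S[i:]+S[:i]):
  rot[0] = baobablemon$
  rot[1] = aobablemon$b
  rot[2] = obablemon$ba
  rot[3] = bablemon$bao
  rot[4] = ablemon$baob
  rot[5] = blemon$baoba
  rot[6] = lemon$baobab
  rot[7] = emon$baobabl
  rot[8] = mon$baobable
  rot[9] = on$baobablem
  rot[10] = n$baobablemo
  rot[11] = $baobablemon
Sorted (with $ < everything):
  sorted[0] = $baobablemon  (last char: 'n')
  sorted[1] = ablemon$baob  (last char: 'b')
  sorted[2] = aobablemon$b  (last char: 'b')
  sorted[3] = bablemon$bao  (last char: 'o')
  sorted[4] = baobablemon$  (last char: '$')
  sorted[5] = blemon$baoba  (last char: 'a')
  sorted[6] = emon$baobabl  (last char: 'l')
  sorted[7] = lemon$baobab  (last char: 'b')
  sorted[8] = mon$baobable  (last char: 'e')
  sorted[9] = n$baobablemo  (last char: 'o')
  sorted[10] = obablemon$ba  (last char: 'a')
  sorted[11] = on$baobablem  (last char: 'm')
Last column: nbbo$albeoam
Original string S is at sorted index 4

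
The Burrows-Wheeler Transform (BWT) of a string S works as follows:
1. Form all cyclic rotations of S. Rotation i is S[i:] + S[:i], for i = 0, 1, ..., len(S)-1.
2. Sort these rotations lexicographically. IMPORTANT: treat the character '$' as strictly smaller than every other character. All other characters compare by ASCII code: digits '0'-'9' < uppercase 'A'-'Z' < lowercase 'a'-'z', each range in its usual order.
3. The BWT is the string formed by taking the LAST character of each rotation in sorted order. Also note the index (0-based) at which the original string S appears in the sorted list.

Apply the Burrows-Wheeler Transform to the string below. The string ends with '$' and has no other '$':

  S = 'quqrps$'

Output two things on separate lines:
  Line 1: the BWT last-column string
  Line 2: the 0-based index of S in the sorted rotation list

Answer: sru$qpq
3

Derivation:
All 7 rotations (rotation i = S[i:]+S[:i]):
  rot[0] = quqrps$
  rot[1] = uqrps$q
  rot[2] = qrps$qu
  rot[3] = rps$quq
  rot[4] = ps$quqr
  rot[5] = s$quqrp
  rot[6] = $quqrps
Sorted (with $ < everything):
  sorted[0] = $quqrps  (last char: 's')
  sorted[1] = ps$quqr  (last char: 'r')
  sorted[2] = qrps$qu  (last char: 'u')
  sorted[3] = quqrps$  (last char: '$')
  sorted[4] = rps$quq  (last char: 'q')
  sorted[5] = s$quqrp  (last char: 'p')
  sorted[6] = uqrps$q  (last char: 'q')
Last column: sru$qpq
Original string S is at sorted index 3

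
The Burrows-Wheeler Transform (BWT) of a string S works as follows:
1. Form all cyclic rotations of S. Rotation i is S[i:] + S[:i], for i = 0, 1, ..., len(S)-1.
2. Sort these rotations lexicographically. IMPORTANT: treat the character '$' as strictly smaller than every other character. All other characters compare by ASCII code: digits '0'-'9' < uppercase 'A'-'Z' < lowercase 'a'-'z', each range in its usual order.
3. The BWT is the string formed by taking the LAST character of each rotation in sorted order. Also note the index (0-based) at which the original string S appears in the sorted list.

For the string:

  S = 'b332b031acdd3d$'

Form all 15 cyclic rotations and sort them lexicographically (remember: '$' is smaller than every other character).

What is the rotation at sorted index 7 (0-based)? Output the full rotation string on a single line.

Answer: 3d$b332b031acdd

Derivation:
All 15 rotations (rotation i = S[i:]+S[:i]):
  rot[0] = b332b031acdd3d$
  rot[1] = 332b031acdd3d$b
  rot[2] = 32b031acdd3d$b3
  rot[3] = 2b031acdd3d$b33
  rot[4] = b031acdd3d$b332
  rot[5] = 031acdd3d$b332b
  rot[6] = 31acdd3d$b332b0
  rot[7] = 1acdd3d$b332b03
  rot[8] = acdd3d$b332b031
  rot[9] = cdd3d$b332b031a
  rot[10] = dd3d$b332b031ac
  rot[11] = d3d$b332b031acd
  rot[12] = 3d$b332b031acdd
  rot[13] = d$b332b031acdd3
  rot[14] = $b332b031acdd3d
Sorted (with $ < everything):
  sorted[0] = $b332b031acdd3d
  sorted[1] = 031acdd3d$b332b
  sorted[2] = 1acdd3d$b332b03
  sorted[3] = 2b031acdd3d$b33
  sorted[4] = 31acdd3d$b332b0
  sorted[5] = 32b031acdd3d$b3
  sorted[6] = 332b031acdd3d$b
  sorted[7] = 3d$b332b031acdd
  sorted[8] = acdd3d$b332b031
  sorted[9] = b031acdd3d$b332
  sorted[10] = b332b031acdd3d$
  sorted[11] = cdd3d$b332b031a
  sorted[12] = d$b332b031acdd3
  sorted[13] = d3d$b332b031acd
  sorted[14] = dd3d$b332b031ac
sorted[7] = 3d$b332b031acdd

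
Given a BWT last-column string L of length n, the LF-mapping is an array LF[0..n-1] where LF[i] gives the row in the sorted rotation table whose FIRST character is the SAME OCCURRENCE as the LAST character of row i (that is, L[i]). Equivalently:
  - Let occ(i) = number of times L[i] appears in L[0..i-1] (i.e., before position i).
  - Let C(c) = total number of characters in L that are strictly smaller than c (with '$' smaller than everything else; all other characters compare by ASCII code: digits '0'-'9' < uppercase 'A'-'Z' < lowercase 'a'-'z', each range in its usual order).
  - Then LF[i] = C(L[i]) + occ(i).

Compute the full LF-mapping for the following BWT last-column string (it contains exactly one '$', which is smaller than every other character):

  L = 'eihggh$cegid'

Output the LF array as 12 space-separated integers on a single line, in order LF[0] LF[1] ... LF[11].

Char counts: '$':1, 'c':1, 'd':1, 'e':2, 'g':3, 'h':2, 'i':2
C (first-col start): C('$')=0, C('c')=1, C('d')=2, C('e')=3, C('g')=5, C('h')=8, C('i')=10
L[0]='e': occ=0, LF[0]=C('e')+0=3+0=3
L[1]='i': occ=0, LF[1]=C('i')+0=10+0=10
L[2]='h': occ=0, LF[2]=C('h')+0=8+0=8
L[3]='g': occ=0, LF[3]=C('g')+0=5+0=5
L[4]='g': occ=1, LF[4]=C('g')+1=5+1=6
L[5]='h': occ=1, LF[5]=C('h')+1=8+1=9
L[6]='$': occ=0, LF[6]=C('$')+0=0+0=0
L[7]='c': occ=0, LF[7]=C('c')+0=1+0=1
L[8]='e': occ=1, LF[8]=C('e')+1=3+1=4
L[9]='g': occ=2, LF[9]=C('g')+2=5+2=7
L[10]='i': occ=1, LF[10]=C('i')+1=10+1=11
L[11]='d': occ=0, LF[11]=C('d')+0=2+0=2

Answer: 3 10 8 5 6 9 0 1 4 7 11 2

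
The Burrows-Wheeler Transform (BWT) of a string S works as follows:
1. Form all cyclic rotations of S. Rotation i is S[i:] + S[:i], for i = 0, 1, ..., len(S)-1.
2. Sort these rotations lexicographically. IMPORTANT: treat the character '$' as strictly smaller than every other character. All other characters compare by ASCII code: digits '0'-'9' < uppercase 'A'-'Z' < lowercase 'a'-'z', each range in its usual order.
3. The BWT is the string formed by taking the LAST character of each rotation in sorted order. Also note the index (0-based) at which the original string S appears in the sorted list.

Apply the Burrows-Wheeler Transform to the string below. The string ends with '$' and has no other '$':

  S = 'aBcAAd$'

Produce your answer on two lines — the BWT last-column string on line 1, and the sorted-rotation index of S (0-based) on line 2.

All 7 rotations (rotation i = S[i:]+S[:i]):
  rot[0] = aBcAAd$
  rot[1] = BcAAd$a
  rot[2] = cAAd$aB
  rot[3] = AAd$aBc
  rot[4] = Ad$aBcA
  rot[5] = d$aBcAA
  rot[6] = $aBcAAd
Sorted (with $ < everything):
  sorted[0] = $aBcAAd  (last char: 'd')
  sorted[1] = AAd$aBc  (last char: 'c')
  sorted[2] = Ad$aBcA  (last char: 'A')
  sorted[3] = BcAAd$a  (last char: 'a')
  sorted[4] = aBcAAd$  (last char: '$')
  sorted[5] = cAAd$aB  (last char: 'B')
  sorted[6] = d$aBcAA  (last char: 'A')
Last column: dcAa$BA
Original string S is at sorted index 4

Answer: dcAa$BA
4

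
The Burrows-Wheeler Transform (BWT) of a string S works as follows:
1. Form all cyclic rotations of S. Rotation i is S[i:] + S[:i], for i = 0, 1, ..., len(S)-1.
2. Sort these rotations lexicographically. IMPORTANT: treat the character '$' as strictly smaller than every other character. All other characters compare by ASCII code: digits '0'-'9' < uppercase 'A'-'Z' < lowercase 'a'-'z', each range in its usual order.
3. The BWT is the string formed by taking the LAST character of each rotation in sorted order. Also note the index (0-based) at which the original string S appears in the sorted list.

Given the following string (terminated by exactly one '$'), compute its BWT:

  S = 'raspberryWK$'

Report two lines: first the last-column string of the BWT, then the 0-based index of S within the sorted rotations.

Answer: KWyrpbs$erar
7

Derivation:
All 12 rotations (rotation i = S[i:]+S[:i]):
  rot[0] = raspberryWK$
  rot[1] = aspberryWK$r
  rot[2] = spberryWK$ra
  rot[3] = pberryWK$ras
  rot[4] = berryWK$rasp
  rot[5] = erryWK$raspb
  rot[6] = rryWK$raspbe
  rot[7] = ryWK$raspber
  rot[8] = yWK$raspberr
  rot[9] = WK$raspberry
  rot[10] = K$raspberryW
  rot[11] = $raspberryWK
Sorted (with $ < everything):
  sorted[0] = $raspberryWK  (last char: 'K')
  sorted[1] = K$raspberryW  (last char: 'W')
  sorted[2] = WK$raspberry  (last char: 'y')
  sorted[3] = aspberryWK$r  (last char: 'r')
  sorted[4] = berryWK$rasp  (last char: 'p')
  sorted[5] = erryWK$raspb  (last char: 'b')
  sorted[6] = pberryWK$ras  (last char: 's')
  sorted[7] = raspberryWK$  (last char: '$')
  sorted[8] = rryWK$raspbe  (last char: 'e')
  sorted[9] = ryWK$raspber  (last char: 'r')
  sorted[10] = spberryWK$ra  (last char: 'a')
  sorted[11] = yWK$raspberr  (last char: 'r')
Last column: KWyrpbs$erar
Original string S is at sorted index 7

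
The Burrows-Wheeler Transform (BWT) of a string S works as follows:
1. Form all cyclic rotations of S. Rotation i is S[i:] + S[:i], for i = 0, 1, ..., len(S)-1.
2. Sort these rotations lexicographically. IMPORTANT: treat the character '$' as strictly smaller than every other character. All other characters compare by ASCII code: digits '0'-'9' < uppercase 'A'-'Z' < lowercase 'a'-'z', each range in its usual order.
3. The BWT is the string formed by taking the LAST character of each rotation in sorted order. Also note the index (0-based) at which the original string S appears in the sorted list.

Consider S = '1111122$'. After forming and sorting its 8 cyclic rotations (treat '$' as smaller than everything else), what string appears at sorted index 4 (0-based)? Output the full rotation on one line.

Answer: 1122$111

Derivation:
All 8 rotations (rotation i = S[i:]+S[:i]):
  rot[0] = 1111122$
  rot[1] = 111122$1
  rot[2] = 11122$11
  rot[3] = 1122$111
  rot[4] = 122$1111
  rot[5] = 22$11111
  rot[6] = 2$111112
  rot[7] = $1111122
Sorted (with $ < everything):
  sorted[0] = $1111122
  sorted[1] = 1111122$
  sorted[2] = 111122$1
  sorted[3] = 11122$11
  sorted[4] = 1122$111
  sorted[5] = 122$1111
  sorted[6] = 2$111112
  sorted[7] = 22$11111
sorted[4] = 1122$111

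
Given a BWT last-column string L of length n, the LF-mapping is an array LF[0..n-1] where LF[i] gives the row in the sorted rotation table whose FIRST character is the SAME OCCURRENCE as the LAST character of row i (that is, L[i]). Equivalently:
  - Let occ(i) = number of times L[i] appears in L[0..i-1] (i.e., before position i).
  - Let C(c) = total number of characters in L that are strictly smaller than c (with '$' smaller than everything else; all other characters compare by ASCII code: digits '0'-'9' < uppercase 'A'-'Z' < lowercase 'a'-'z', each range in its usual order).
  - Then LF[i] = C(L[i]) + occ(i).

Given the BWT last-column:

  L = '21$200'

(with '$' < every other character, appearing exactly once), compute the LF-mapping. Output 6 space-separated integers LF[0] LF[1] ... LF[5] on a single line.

Answer: 4 3 0 5 1 2

Derivation:
Char counts: '$':1, '0':2, '1':1, '2':2
C (first-col start): C('$')=0, C('0')=1, C('1')=3, C('2')=4
L[0]='2': occ=0, LF[0]=C('2')+0=4+0=4
L[1]='1': occ=0, LF[1]=C('1')+0=3+0=3
L[2]='$': occ=0, LF[2]=C('$')+0=0+0=0
L[3]='2': occ=1, LF[3]=C('2')+1=4+1=5
L[4]='0': occ=0, LF[4]=C('0')+0=1+0=1
L[5]='0': occ=1, LF[5]=C('0')+1=1+1=2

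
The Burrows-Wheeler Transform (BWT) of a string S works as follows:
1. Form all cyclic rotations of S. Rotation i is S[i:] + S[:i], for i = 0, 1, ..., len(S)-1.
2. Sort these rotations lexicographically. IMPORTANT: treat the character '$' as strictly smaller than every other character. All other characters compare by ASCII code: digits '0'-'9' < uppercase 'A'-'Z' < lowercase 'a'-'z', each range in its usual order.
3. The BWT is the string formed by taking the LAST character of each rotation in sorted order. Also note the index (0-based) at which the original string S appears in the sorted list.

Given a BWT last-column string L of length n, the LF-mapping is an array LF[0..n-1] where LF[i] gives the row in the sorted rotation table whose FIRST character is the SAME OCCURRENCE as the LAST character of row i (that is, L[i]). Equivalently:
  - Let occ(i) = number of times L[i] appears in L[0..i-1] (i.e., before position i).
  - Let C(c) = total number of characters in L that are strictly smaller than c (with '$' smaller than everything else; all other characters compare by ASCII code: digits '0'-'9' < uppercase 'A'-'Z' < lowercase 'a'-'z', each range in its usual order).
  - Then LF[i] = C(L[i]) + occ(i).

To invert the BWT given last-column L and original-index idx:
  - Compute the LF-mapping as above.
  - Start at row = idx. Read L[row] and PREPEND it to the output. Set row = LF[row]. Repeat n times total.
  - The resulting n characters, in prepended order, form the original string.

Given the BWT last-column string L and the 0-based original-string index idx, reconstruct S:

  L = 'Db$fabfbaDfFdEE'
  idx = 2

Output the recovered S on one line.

Answer: DbFdfEfaEfbabD$

Derivation:
LF mapping: 1 8 0 12 6 9 13 10 7 2 14 5 11 3 4
Walk LF starting at row 2, prepending L[row]:
  step 1: row=2, L[2]='$', prepend. Next row=LF[2]=0
  step 2: row=0, L[0]='D', prepend. Next row=LF[0]=1
  step 3: row=1, L[1]='b', prepend. Next row=LF[1]=8
  step 4: row=8, L[8]='a', prepend. Next row=LF[8]=7
  step 5: row=7, L[7]='b', prepend. Next row=LF[7]=10
  step 6: row=10, L[10]='f', prepend. Next row=LF[10]=14
  step 7: row=14, L[14]='E', prepend. Next row=LF[14]=4
  step 8: row=4, L[4]='a', prepend. Next row=LF[4]=6
  step 9: row=6, L[6]='f', prepend. Next row=LF[6]=13
  step 10: row=13, L[13]='E', prepend. Next row=LF[13]=3
  step 11: row=3, L[3]='f', prepend. Next row=LF[3]=12
  step 12: row=12, L[12]='d', prepend. Next row=LF[12]=11
  step 13: row=11, L[11]='F', prepend. Next row=LF[11]=5
  step 14: row=5, L[5]='b', prepend. Next row=LF[5]=9
  step 15: row=9, L[9]='D', prepend. Next row=LF[9]=2
Reversed output: DbFdfEfaEfbabD$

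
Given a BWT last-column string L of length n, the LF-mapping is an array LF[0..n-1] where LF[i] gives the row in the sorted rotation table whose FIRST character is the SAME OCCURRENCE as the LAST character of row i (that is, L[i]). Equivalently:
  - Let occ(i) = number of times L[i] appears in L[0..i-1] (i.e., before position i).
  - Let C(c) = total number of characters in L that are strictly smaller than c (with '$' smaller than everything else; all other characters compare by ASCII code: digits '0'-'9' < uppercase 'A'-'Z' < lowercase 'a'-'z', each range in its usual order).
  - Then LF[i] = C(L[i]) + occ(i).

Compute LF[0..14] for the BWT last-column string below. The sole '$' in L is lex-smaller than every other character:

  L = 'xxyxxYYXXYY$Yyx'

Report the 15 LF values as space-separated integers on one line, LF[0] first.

Answer: 8 9 13 10 11 3 4 1 2 5 6 0 7 14 12

Derivation:
Char counts: '$':1, 'X':2, 'Y':5, 'x':5, 'y':2
C (first-col start): C('$')=0, C('X')=1, C('Y')=3, C('x')=8, C('y')=13
L[0]='x': occ=0, LF[0]=C('x')+0=8+0=8
L[1]='x': occ=1, LF[1]=C('x')+1=8+1=9
L[2]='y': occ=0, LF[2]=C('y')+0=13+0=13
L[3]='x': occ=2, LF[3]=C('x')+2=8+2=10
L[4]='x': occ=3, LF[4]=C('x')+3=8+3=11
L[5]='Y': occ=0, LF[5]=C('Y')+0=3+0=3
L[6]='Y': occ=1, LF[6]=C('Y')+1=3+1=4
L[7]='X': occ=0, LF[7]=C('X')+0=1+0=1
L[8]='X': occ=1, LF[8]=C('X')+1=1+1=2
L[9]='Y': occ=2, LF[9]=C('Y')+2=3+2=5
L[10]='Y': occ=3, LF[10]=C('Y')+3=3+3=6
L[11]='$': occ=0, LF[11]=C('$')+0=0+0=0
L[12]='Y': occ=4, LF[12]=C('Y')+4=3+4=7
L[13]='y': occ=1, LF[13]=C('y')+1=13+1=14
L[14]='x': occ=4, LF[14]=C('x')+4=8+4=12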